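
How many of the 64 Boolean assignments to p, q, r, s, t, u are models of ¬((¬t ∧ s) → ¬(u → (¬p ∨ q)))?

Initial set: {T ¬((¬t ∧ s) → ¬(u → (¬p ∨ q)))}.
T ¬((¬t ∧ s) → ¬(u → (¬p ∨ q))): α-rule — add T (¬t ∧ s), F ¬(u → (¬p ∨ q)).
T (¬t ∧ s): α-rule — add T ¬t, T s.
F ¬(u → (¬p ∨ q)): β-rule — branch into F u  //  T (¬p ∨ q).
  branch 1 (add F u):
    ○ open, literals {s=1, t=0, u=0}.
  branch 2 (add T (¬p ∨ q)):
    T (¬p ∨ q): β-rule — branch into T ¬p  //  T q.
      branch 2.1 (add T ¬p):
        ○ open, literals {p=0, s=1, t=0}.
      branch 2.2 (add T q):
        ○ open, literals {q=1, s=1, t=0}.
0 branches closed, 3 open.
Each open branch fixes some atoms; the unmentioned ones are free. Counting distinct full assignments: branch {s=1, t=0, u=0} (p, q, r) contributes 8 new; branch {p=0, s=1, t=0} (q, r, u) contributes 4 new; branch {q=1, s=1, t=0} (p, r, u) contributes 2 new. Total: 14.

14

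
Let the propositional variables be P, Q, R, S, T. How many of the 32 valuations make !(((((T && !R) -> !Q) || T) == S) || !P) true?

8

Initial set: {T !(((((T && !R) -> !Q) || T) == S) || !P)}.
T !(((((T && !R) -> !Q) || T) == S) || !P): α-rule — add F ((((T && !R) -> !Q) || T) == S), F !P.
F ((((T && !R) -> !Q) || T) == S): β-rule — branch into T (((T && !R) -> !Q) || T), F S  //  F (((T && !R) -> !Q) || T), T S.
  branch 1 (add T (((T && !R) -> !Q) || T), F S):
    T (((T && !R) -> !Q) || T): β-rule — branch into T ((T && !R) -> !Q)  //  T T.
      branch 1.1 (add T ((T && !R) -> !Q)):
        T ((T && !R) -> !Q): β-rule — branch into F (T && !R)  //  T !Q.
          branch 1.1.1 (add F (T && !R)):
            F (T && !R): β-rule — branch into F T  //  F !R.
              branch 1.1.1.1 (add F T):
                ○ open, literals {P=T, S=F, T=F}.
              branch 1.1.1.2 (add F !R):
                ○ open, literals {P=T, R=T, S=F}.
          branch 1.1.2 (add T !Q):
            ○ open, literals {P=T, Q=F, S=F}.
      branch 1.2 (add T T):
        ○ open, literals {P=T, S=F, T=T}.
  branch 2 (add F (((T && !R) -> !Q) || T), T S):
    F (((T && !R) -> !Q) || T): α-rule — add F ((T && !R) -> !Q), F T.
    F ((T && !R) -> !Q): α-rule — add T (T && !R), F !Q.
    T (T && !R): α-rule — add T T, T !R.
    × closes — contains both T and !T.
1 branch closed, 4 open.
Each open branch fixes some atoms; the unmentioned ones are free. Counting distinct full assignments: branch {P=T, S=F, T=F} (Q, R) contributes 4 new; branch {P=T, R=T, S=F} (Q, T) contributes 2 new; branch {P=T, Q=F, S=F} (R, T) contributes 1 new; branch {P=T, S=F, T=T} (Q, R) contributes 1 new. Total: 8.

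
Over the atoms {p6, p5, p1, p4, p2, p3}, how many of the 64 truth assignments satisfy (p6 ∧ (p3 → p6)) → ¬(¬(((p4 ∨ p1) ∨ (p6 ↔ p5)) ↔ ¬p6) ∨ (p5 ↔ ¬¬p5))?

32

Initial set: {T ((p6 ∧ (p3 → p6)) → ¬(¬(((p4 ∨ p1) ∨ (p6 ↔ p5)) ↔ ¬p6) ∨ (p5 ↔ ¬¬p5)))}.
T ((p6 ∧ (p3 → p6)) → ¬(¬(((p4 ∨ p1) ∨ (p6 ↔ p5)) ↔ ¬p6) ∨ (p5 ↔ ¬¬p5))): β-rule — branch into F (p6 ∧ (p3 → p6))  //  T ¬(¬(((p4 ∨ p1) ∨ (p6 ↔ p5)) ↔ ¬p6) ∨ (p5 ↔ ¬¬p5)).
  branch 1 (add F (p6 ∧ (p3 → p6))):
    F (p6 ∧ (p3 → p6)): β-rule — branch into F p6  //  F (p3 → p6).
      branch 1.1 (add F p6):
        ○ open, literals {p6=F}.
      branch 1.2 (add F (p3 → p6)):
        F (p3 → p6): α-rule — add T p3, F p6.
        ○ open, literals {p3=T, p6=F}.
  branch 2 (add T ¬(¬(((p4 ∨ p1) ∨ (p6 ↔ p5)) ↔ ¬p6) ∨ (p5 ↔ ¬¬p5))):
    T ¬(¬(((p4 ∨ p1) ∨ (p6 ↔ p5)) ↔ ¬p6) ∨ (p5 ↔ ¬¬p5)): α-rule — add F ¬(((p4 ∨ p1) ∨ (p6 ↔ p5)) ↔ ¬p6), F (p5 ↔ ¬¬p5).
    F ¬(((p4 ∨ p1) ∨ (p6 ↔ p5)) ↔ ¬p6): β-rule — branch into T ((p4 ∨ p1) ∨ (p6 ↔ p5)), T ¬p6  //  F ((p4 ∨ p1) ∨ (p6 ↔ p5)), F ¬p6.
      branch 2.1 (add T ((p4 ∨ p1) ∨ (p6 ↔ p5)), T ¬p6):
        F (p5 ↔ ¬¬p5): β-rule — branch into T p5, F ¬¬p5  //  F p5, T ¬¬p5.
          branch 2.1.1 (add T p5, F ¬¬p5):
            F ¬¬p5: drop double negation, giving F p5.
            × closes — contains both p5 and ¬p5.
          branch 2.1.2 (add F p5, T ¬¬p5):
            T ¬¬p5: drop double negation, giving T p5.
            × closes — contains both p5 and ¬p5.
      branch 2.2 (add F ((p4 ∨ p1) ∨ (p6 ↔ p5)), F ¬p6):
        F ((p4 ∨ p1) ∨ (p6 ↔ p5)): α-rule — add F (p4 ∨ p1), F (p6 ↔ p5).
        F (p4 ∨ p1): α-rule — add F p4, F p1.
        F (p5 ↔ ¬¬p5): β-rule — branch into T p5, F ¬¬p5  //  F p5, T ¬¬p5.
          branch 2.2.1 (add T p5, F ¬¬p5):
            F ¬¬p5: drop double negation, giving F p5.
            × closes — contains both p5 and ¬p5.
          branch 2.2.2 (add F p5, T ¬¬p5):
            T ¬¬p5: drop double negation, giving T p5.
            × closes — contains both p5 and ¬p5.
4 branches closed, 2 open.
Each open branch fixes some atoms; the unmentioned ones are free. Counting distinct full assignments: branch {p6=F} (p5, p1, p4, p2, p3) contributes 32 new; branch {p3=T, p6=F} (p5, p1, p4, p2) contributes 0 new. Total: 32.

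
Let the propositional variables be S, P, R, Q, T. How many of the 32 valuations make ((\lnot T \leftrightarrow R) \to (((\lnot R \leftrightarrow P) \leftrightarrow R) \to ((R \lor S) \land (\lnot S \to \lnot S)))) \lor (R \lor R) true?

Initial set: {(((\lnot T \leftrightarrow R) \to (((\lnot R \leftrightarrow P) \leftrightarrow R) \to ((R \lor S) \land (\lnot S \to \lnot S)))) \lor (R \lor R))}.
(((\lnot T \leftrightarrow R) \to (((\lnot R \leftrightarrow P) \leftrightarrow R) \to ((R \lor S) \land (\lnot S \to \lnot S)))) \lor (R \lor R)): β-rule — branch into ((\lnot T \leftrightarrow R) \to (((\lnot R \leftrightarrow P) \leftrightarrow R) \to ((R \lor S) \land (\lnot S \to \lnot S))))  //  (R \lor R).
  branch 1 (add ((\lnot T \leftrightarrow R) \to (((\lnot R \leftrightarrow P) \leftrightarrow R) \to ((R \lor S) \land (\lnot S \to \lnot S))))):
    ((\lnot T \leftrightarrow R) \to (((\lnot R \leftrightarrow P) \leftrightarrow R) \to ((R \lor S) \land (\lnot S \to \lnot S)))): β-rule — branch into \lnot (\lnot T \leftrightarrow R)  //  (((\lnot R \leftrightarrow P) \leftrightarrow R) \to ((R \lor S) \land (\lnot S \to \lnot S))).
      branch 1.1 (add \lnot (\lnot T \leftrightarrow R)):
        \lnot (\lnot T \leftrightarrow R): β-rule — branch into \lnot T, \lnot R  //  \lnot \lnot T, R.
          branch 1.1.1 (add \lnot T, \lnot R):
            ○ open, literals {R=0, T=0}.
          branch 1.1.2 (add \lnot \lnot T, R):
            ○ open, literals {R=1, T=1}.
      branch 1.2 (add (((\lnot R \leftrightarrow P) \leftrightarrow R) \to ((R \lor S) \land (\lnot S \to \lnot S)))):
        (((\lnot R \leftrightarrow P) \leftrightarrow R) \to ((R \lor S) \land (\lnot S \to \lnot S))): β-rule — branch into \lnot ((\lnot R \leftrightarrow P) \leftrightarrow R)  //  ((R \lor S) \land (\lnot S \to \lnot S)).
          branch 1.2.1 (add \lnot ((\lnot R \leftrightarrow P) \leftrightarrow R)):
            \lnot ((\lnot R \leftrightarrow P) \leftrightarrow R): β-rule — branch into (\lnot R \leftrightarrow P), \lnot R  //  \lnot (\lnot R \leftrightarrow P), R.
              branch 1.2.1.1 (add (\lnot R \leftrightarrow P), \lnot R):
                (\lnot R \leftrightarrow P): β-rule — branch into \lnot R, P  //  \lnot \lnot R, \lnot P.
                  branch 1.2.1.1.1 (add \lnot R, P):
                    ○ open, literals {P=1, R=0}.
                  branch 1.2.1.1.2 (add \lnot \lnot R, \lnot P):
                    × closes — contains both R and \lnot R.
              branch 1.2.1.2 (add \lnot (\lnot R \leftrightarrow P), R):
                \lnot (\lnot R \leftrightarrow P): β-rule — branch into \lnot R, \lnot P  //  \lnot \lnot R, P.
                  branch 1.2.1.2.1 (add \lnot R, \lnot P):
                    × closes — contains both R and \lnot R.
                  branch 1.2.1.2.2 (add \lnot \lnot R, P):
                    ○ open, literals {P=1, R=1}.
          branch 1.2.2 (add ((R \lor S) \land (\lnot S \to \lnot S))):
            ((R \lor S) \land (\lnot S \to \lnot S)): α-rule — add (R \lor S), (\lnot S \to \lnot S).
            (R \lor S): β-rule — branch into R  //  S.
              branch 1.2.2.1 (add R):
                (\lnot S \to \lnot S): β-rule — branch into \lnot \lnot S  //  \lnot S.
                  branch 1.2.2.1.1 (add \lnot \lnot S):
                    ○ open, literals {R=1, S=1}.
                  branch 1.2.2.1.2 (add \lnot S):
                    ○ open, literals {R=1, S=0}.
              branch 1.2.2.2 (add S):
                (\lnot S \to \lnot S): β-rule — branch into \lnot \lnot S  //  \lnot S.
                  branch 1.2.2.2.1 (add \lnot \lnot S):
                    ○ open, literals {S=1}.
                  branch 1.2.2.2.2 (add \lnot S):
                    × closes — contains both S and \lnot S.
  branch 2 (add (R \lor R)):
    (R \lor R): β-rule — branch into R  //  R.
      branch 2.1 (add R):
        ○ open, literals {R=1}.
      branch 2.2 (add R):
        ○ open, literals {R=1}.
3 branches closed, 9 open.
Each open branch fixes some atoms; the unmentioned ones are free. Counting distinct full assignments: branch {R=0, T=0} (S, P, Q) contributes 8 new; branch {R=1, T=1} (S, P, Q) contributes 8 new; branch {P=1, R=0} (S, Q, T) contributes 4 new; branch {P=1, R=1} (S, Q, T) contributes 4 new; branch {R=1, S=1} (P, Q, T) contributes 2 new; branch {R=1, S=0} (P, Q, T) contributes 2 new; branch {S=1} (P, R, Q, T) contributes 2 new; branch {R=1} (S, P, Q, T) contributes 0 new; branch {R=1} (S, P, Q, T) contributes 0 new. Total: 30.

30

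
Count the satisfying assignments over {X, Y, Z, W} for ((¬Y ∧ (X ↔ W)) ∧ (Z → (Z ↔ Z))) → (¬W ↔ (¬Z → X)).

Initial set: {T (((¬Y ∧ (X ↔ W)) ∧ (Z → (Z ↔ Z))) → (¬W ↔ (¬Z → X)))}.
T (((¬Y ∧ (X ↔ W)) ∧ (Z → (Z ↔ Z))) → (¬W ↔ (¬Z → X))): β-rule — branch into F ((¬Y ∧ (X ↔ W)) ∧ (Z → (Z ↔ Z)))  //  T (¬W ↔ (¬Z → X)).
  branch 1 (add F ((¬Y ∧ (X ↔ W)) ∧ (Z → (Z ↔ Z)))):
    F ((¬Y ∧ (X ↔ W)) ∧ (Z → (Z ↔ Z))): β-rule — branch into F (¬Y ∧ (X ↔ W))  //  F (Z → (Z ↔ Z)).
      branch 1.1 (add F (¬Y ∧ (X ↔ W))):
        F (¬Y ∧ (X ↔ W)): β-rule — branch into F ¬Y  //  F (X ↔ W).
          branch 1.1.1 (add F ¬Y):
            ○ open, literals {Y=T}.
          branch 1.1.2 (add F (X ↔ W)):
            F (X ↔ W): β-rule — branch into T X, F W  //  F X, T W.
              branch 1.1.2.1 (add T X, F W):
                ○ open, literals {W=F, X=T}.
              branch 1.1.2.2 (add F X, T W):
                ○ open, literals {W=T, X=F}.
      branch 1.2 (add F (Z → (Z ↔ Z))):
        F (Z → (Z ↔ Z)): α-rule — add T Z, F (Z ↔ Z).
        F (Z ↔ Z): β-rule — branch into T Z, F Z  //  F Z, T Z.
          branch 1.2.1 (add T Z, F Z):
            × closes — contains both Z and ¬Z.
          branch 1.2.2 (add F Z, T Z):
            × closes — contains both Z and ¬Z.
  branch 2 (add T (¬W ↔ (¬Z → X))):
    T (¬W ↔ (¬Z → X)): β-rule — branch into T ¬W, T (¬Z → X)  //  F ¬W, F (¬Z → X).
      branch 2.1 (add T ¬W, T (¬Z → X)):
        T (¬Z → X): β-rule — branch into F ¬Z  //  T X.
          branch 2.1.1 (add F ¬Z):
            ○ open, literals {W=F, Z=T}.
          branch 2.1.2 (add T X):
            ○ open, literals {W=F, X=T}.
      branch 2.2 (add F ¬W, F (¬Z → X)):
        F (¬Z → X): α-rule — add T ¬Z, F X.
        ○ open, literals {W=T, X=F, Z=F}.
2 branches closed, 6 open.
Each open branch fixes some atoms; the unmentioned ones are free. Counting distinct full assignments: branch {Y=T} (X, Z, W) contributes 8 new; branch {W=F, X=T} (Y, Z) contributes 2 new; branch {W=T, X=F} (Y, Z) contributes 2 new; branch {W=F, Z=T} (X, Y) contributes 1 new; branch {W=F, X=T} (Y, Z) contributes 0 new; branch {W=T, X=F, Z=F} (Y) contributes 0 new. Total: 13.

13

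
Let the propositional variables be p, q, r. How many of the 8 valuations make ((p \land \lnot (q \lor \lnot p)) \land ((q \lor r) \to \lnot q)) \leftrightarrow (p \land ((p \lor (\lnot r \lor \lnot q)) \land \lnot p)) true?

Initial set: {(((p \land \lnot (q \lor \lnot p)) \land ((q \lor r) \to \lnot q)) \leftrightarrow (p \land ((p \lor (\lnot r \lor \lnot q)) \land \lnot p)))}.
(((p \land \lnot (q \lor \lnot p)) \land ((q \lor r) \to \lnot q)) \leftrightarrow (p \land ((p \lor (\lnot r \lor \lnot q)) \land \lnot p))): β-rule — branch into ((p \land \lnot (q \lor \lnot p)) \land ((q \lor r) \to \lnot q)), (p \land ((p \lor (\lnot r \lor \lnot q)) \land \lnot p))  //  \lnot ((p \land \lnot (q \lor \lnot p)) \land ((q \lor r) \to \lnot q)), \lnot (p \land ((p \lor (\lnot r \lor \lnot q)) \land \lnot p)).
  branch 1 (add ((p \land \lnot (q \lor \lnot p)) \land ((q \lor r) \to \lnot q)), (p \land ((p \lor (\lnot r \lor \lnot q)) \land \lnot p))):
    ((p \land \lnot (q \lor \lnot p)) \land ((q \lor r) \to \lnot q)): α-rule — add (p \land \lnot (q \lor \lnot p)), ((q \lor r) \to \lnot q).
    (p \land ((p \lor (\lnot r \lor \lnot q)) \land \lnot p)): α-rule — add p, ((p \lor (\lnot r \lor \lnot q)) \land \lnot p).
    (p \land \lnot (q \lor \lnot p)): α-rule — add p, \lnot (q \lor \lnot p).
    ((p \lor (\lnot r \lor \lnot q)) \land \lnot p): α-rule — add (p \lor (\lnot r \lor \lnot q)), \lnot p.
    × closes — contains both p and \lnot p.
  branch 2 (add \lnot ((p \land \lnot (q \lor \lnot p)) \land ((q \lor r) \to \lnot q)), \lnot (p \land ((p \lor (\lnot r \lor \lnot q)) \land \lnot p))):
    \lnot ((p \land \lnot (q \lor \lnot p)) \land ((q \lor r) \to \lnot q)): β-rule — branch into \lnot (p \land \lnot (q \lor \lnot p))  //  \lnot ((q \lor r) \to \lnot q).
      branch 2.1 (add \lnot (p \land \lnot (q \lor \lnot p))):
        \lnot (p \land ((p \lor (\lnot r \lor \lnot q)) \land \lnot p)): β-rule — branch into \lnot p  //  \lnot ((p \lor (\lnot r \lor \lnot q)) \land \lnot p).
          branch 2.1.1 (add \lnot p):
            \lnot (p \land \lnot (q \lor \lnot p)): β-rule — branch into \lnot p  //  \lnot \lnot (q \lor \lnot p).
              branch 2.1.1.1 (add \lnot p):
                ○ open, literals {p=false}.
              branch 2.1.1.2 (add \lnot \lnot (q \lor \lnot p)):
                \lnot \lnot (q \lor \lnot p): β-rule — branch into q  //  \lnot p.
                  branch 2.1.1.2.1 (add q):
                    ○ open, literals {p=false, q=true}.
                  branch 2.1.1.2.2 (add \lnot p):
                    ○ open, literals {p=false}.
          branch 2.1.2 (add \lnot ((p \lor (\lnot r \lor \lnot q)) \land \lnot p)):
            \lnot (p \land \lnot (q \lor \lnot p)): β-rule — branch into \lnot p  //  \lnot \lnot (q \lor \lnot p).
              branch 2.1.2.1 (add \lnot p):
                \lnot ((p \lor (\lnot r \lor \lnot q)) \land \lnot p): β-rule — branch into \lnot (p \lor (\lnot r \lor \lnot q))  //  \lnot \lnot p.
                  branch 2.1.2.1.1 (add \lnot (p \lor (\lnot r \lor \lnot q))):
                    \lnot (p \lor (\lnot r \lor \lnot q)): α-rule — add \lnot p, \lnot (\lnot r \lor \lnot q).
                    \lnot (\lnot r \lor \lnot q): α-rule — add \lnot \lnot r, \lnot \lnot q.
                    ○ open, literals {p=false, q=true, r=true}.
                  branch 2.1.2.1.2 (add \lnot \lnot p):
                    × closes — contains both p and \lnot p.
              branch 2.1.2.2 (add \lnot \lnot (q \lor \lnot p)):
                \lnot ((p \lor (\lnot r \lor \lnot q)) \land \lnot p): β-rule — branch into \lnot (p \lor (\lnot r \lor \lnot q))  //  \lnot \lnot p.
                  branch 2.1.2.2.1 (add \lnot (p \lor (\lnot r \lor \lnot q))):
                    \lnot (p \lor (\lnot r \lor \lnot q)): α-rule — add \lnot p, \lnot (\lnot r \lor \lnot q).
                    \lnot (\lnot r \lor \lnot q): α-rule — add \lnot \lnot r, \lnot \lnot q.
                    \lnot \lnot (q \lor \lnot p): β-rule — branch into q  //  \lnot p.
                      branch 2.1.2.2.1.1 (add q):
                        ○ open, literals {p=false, q=true, r=true}.
                      branch 2.1.2.2.1.2 (add \lnot p):
                        ○ open, literals {p=false, q=true, r=true}.
                  branch 2.1.2.2.2 (add \lnot \lnot p):
                    \lnot \lnot (q \lor \lnot p): β-rule — branch into q  //  \lnot p.
                      branch 2.1.2.2.2.1 (add q):
                        ○ open, literals {p=true, q=true}.
                      branch 2.1.2.2.2.2 (add \lnot p):
                        × closes — contains both p and \lnot p.
      branch 2.2 (add \lnot ((q \lor r) \to \lnot q)):
        \lnot ((q \lor r) \to \lnot q): α-rule — add (q \lor r), \lnot \lnot q.
        \lnot (p \land ((p \lor (\lnot r \lor \lnot q)) \land \lnot p)): β-rule — branch into \lnot p  //  \lnot ((p \lor (\lnot r \lor \lnot q)) \land \lnot p).
          branch 2.2.1 (add \lnot p):
            (q \lor r): β-rule — branch into q  //  r.
              branch 2.2.1.1 (add q):
                ○ open, literals {p=false, q=true}.
              branch 2.2.1.2 (add r):
                ○ open, literals {p=false, q=true, r=true}.
          branch 2.2.2 (add \lnot ((p \lor (\lnot r \lor \lnot q)) \land \lnot p)):
            (q \lor r): β-rule — branch into q  //  r.
              branch 2.2.2.1 (add q):
                \lnot ((p \lor (\lnot r \lor \lnot q)) \land \lnot p): β-rule — branch into \lnot (p \lor (\lnot r \lor \lnot q))  //  \lnot \lnot p.
                  branch 2.2.2.1.1 (add \lnot (p \lor (\lnot r \lor \lnot q))):
                    \lnot (p \lor (\lnot r \lor \lnot q)): α-rule — add \lnot p, \lnot (\lnot r \lor \lnot q).
                    \lnot (\lnot r \lor \lnot q): α-rule — add \lnot \lnot r, \lnot \lnot q.
                    ○ open, literals {p=false, q=true, r=true}.
                  branch 2.2.2.1.2 (add \lnot \lnot p):
                    ○ open, literals {p=true, q=true}.
              branch 2.2.2.2 (add r):
                \lnot ((p \lor (\lnot r \lor \lnot q)) \land \lnot p): β-rule — branch into \lnot (p \lor (\lnot r \lor \lnot q))  //  \lnot \lnot p.
                  branch 2.2.2.2.1 (add \lnot (p \lor (\lnot r \lor \lnot q))):
                    \lnot (p \lor (\lnot r \lor \lnot q)): α-rule — add \lnot p, \lnot (\lnot r \lor \lnot q).
                    \lnot (\lnot r \lor \lnot q): α-rule — add \lnot \lnot r, \lnot \lnot q.
                    ○ open, literals {p=false, q=true, r=true}.
                  branch 2.2.2.2.2 (add \lnot \lnot p):
                    ○ open, literals {p=true, q=true, r=true}.
3 branches closed, 13 open.
Each open branch fixes some atoms; the unmentioned ones are free. Counting distinct full assignments: branch {p=false} (q, r) contributes 4 new; branch {p=false, q=true} (r) contributes 0 new; branch {p=false} (q, r) contributes 0 new; branch {p=false, q=true, r=true} (none free) contributes 0 new; branch {p=false, q=true, r=true} (none free) contributes 0 new; branch {p=false, q=true, r=true} (none free) contributes 0 new; branch {p=true, q=true} (r) contributes 2 new; branch {p=false, q=true} (r) contributes 0 new; branch {p=false, q=true, r=true} (none free) contributes 0 new; branch {p=false, q=true, r=true} (none free) contributes 0 new; branch {p=true, q=true} (r) contributes 0 new; branch {p=false, q=true, r=true} (none free) contributes 0 new; branch {p=true, q=true, r=true} (none free) contributes 0 new. Total: 6.

6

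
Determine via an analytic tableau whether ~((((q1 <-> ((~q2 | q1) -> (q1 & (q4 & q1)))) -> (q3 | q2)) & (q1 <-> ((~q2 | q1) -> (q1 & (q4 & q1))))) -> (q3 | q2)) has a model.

Initial set: {T ~((((q1 <-> ((~q2 | q1) -> (q1 & (q4 & q1)))) -> (q3 | q2)) & (q1 <-> ((~q2 | q1) -> (q1 & (q4 & q1))))) -> (q3 | q2))}.
T ~((((q1 <-> ((~q2 | q1) -> (q1 & (q4 & q1)))) -> (q3 | q2)) & (q1 <-> ((~q2 | q1) -> (q1 & (q4 & q1))))) -> (q3 | q2)): α-rule — add T (((q1 <-> ((~q2 | q1) -> (q1 & (q4 & q1)))) -> (q3 | q2)) & (q1 <-> ((~q2 | q1) -> (q1 & (q4 & q1))))), F (q3 | q2).
T (((q1 <-> ((~q2 | q1) -> (q1 & (q4 & q1)))) -> (q3 | q2)) & (q1 <-> ((~q2 | q1) -> (q1 & (q4 & q1))))): α-rule — add T ((q1 <-> ((~q2 | q1) -> (q1 & (q4 & q1)))) -> (q3 | q2)), T (q1 <-> ((~q2 | q1) -> (q1 & (q4 & q1)))).
F (q3 | q2): α-rule — add F q3, F q2.
T ((q1 <-> ((~q2 | q1) -> (q1 & (q4 & q1)))) -> (q3 | q2)): β-rule — branch into F (q1 <-> ((~q2 | q1) -> (q1 & (q4 & q1))))  //  T (q3 | q2).
  branch 1 (add F (q1 <-> ((~q2 | q1) -> (q1 & (q4 & q1))))):
    T (q1 <-> ((~q2 | q1) -> (q1 & (q4 & q1)))): β-rule — branch into T q1, T ((~q2 | q1) -> (q1 & (q4 & q1)))  //  F q1, F ((~q2 | q1) -> (q1 & (q4 & q1))).
      branch 1.1 (add T q1, T ((~q2 | q1) -> (q1 & (q4 & q1)))):
        F (q1 <-> ((~q2 | q1) -> (q1 & (q4 & q1)))): β-rule — branch into T q1, F ((~q2 | q1) -> (q1 & (q4 & q1)))  //  F q1, T ((~q2 | q1) -> (q1 & (q4 & q1))).
          branch 1.1.1 (add T q1, F ((~q2 | q1) -> (q1 & (q4 & q1)))):
            F ((~q2 | q1) -> (q1 & (q4 & q1))): α-rule — add T (~q2 | q1), F (q1 & (q4 & q1)).
            T ((~q2 | q1) -> (q1 & (q4 & q1))): β-rule — branch into F (~q2 | q1)  //  T (q1 & (q4 & q1)).
              branch 1.1.1.1 (add F (~q2 | q1)):
                F (~q2 | q1): α-rule — add F ~q2, F q1.
                × closes — contains both q2 and ~q2.
              branch 1.1.1.2 (add T (q1 & (q4 & q1))):
                T (q1 & (q4 & q1)): α-rule — add T q1, T (q4 & q1).
                T (q4 & q1): α-rule — add T q4, T q1.
                T (~q2 | q1): β-rule — branch into T ~q2  //  T q1.
                  branch 1.1.1.2.1 (add T ~q2):
                    F (q1 & (q4 & q1)): β-rule — branch into F q1  //  F (q4 & q1).
                      branch 1.1.1.2.1.1 (add F q1):
                        × closes — contains both q1 and ~q1.
                      branch 1.1.1.2.1.2 (add F (q4 & q1)):
                        F (q4 & q1): β-rule — branch into F q4  //  F q1.
                          branch 1.1.1.2.1.2.1 (add F q4):
                            × closes — contains both q4 and ~q4.
                          branch 1.1.1.2.1.2.2 (add F q1):
                            × closes — contains both q1 and ~q1.
                  branch 1.1.1.2.2 (add T q1):
                    F (q1 & (q4 & q1)): β-rule — branch into F q1  //  F (q4 & q1).
                      branch 1.1.1.2.2.1 (add F q1):
                        × closes — contains both q1 and ~q1.
                      branch 1.1.1.2.2.2 (add F (q4 & q1)):
                        F (q4 & q1): β-rule — branch into F q4  //  F q1.
                          branch 1.1.1.2.2.2.1 (add F q4):
                            × closes — contains both q4 and ~q4.
                          branch 1.1.1.2.2.2.2 (add F q1):
                            × closes — contains both q1 and ~q1.
          branch 1.1.2 (add F q1, T ((~q2 | q1) -> (q1 & (q4 & q1)))):
            × closes — contains both q1 and ~q1.
      branch 1.2 (add F q1, F ((~q2 | q1) -> (q1 & (q4 & q1)))):
        F ((~q2 | q1) -> (q1 & (q4 & q1))): α-rule — add T (~q2 | q1), F (q1 & (q4 & q1)).
        F (q1 <-> ((~q2 | q1) -> (q1 & (q4 & q1)))): β-rule — branch into T q1, F ((~q2 | q1) -> (q1 & (q4 & q1)))  //  F q1, T ((~q2 | q1) -> (q1 & (q4 & q1))).
          branch 1.2.1 (add T q1, F ((~q2 | q1) -> (q1 & (q4 & q1)))):
            × closes — contains both q1 and ~q1.
          branch 1.2.2 (add F q1, T ((~q2 | q1) -> (q1 & (q4 & q1)))):
            T (~q2 | q1): β-rule — branch into T ~q2  //  T q1.
              branch 1.2.2.1 (add T ~q2):
                F (q1 & (q4 & q1)): β-rule — branch into F q1  //  F (q4 & q1).
                  branch 1.2.2.1.1 (add F q1):
                    T ((~q2 | q1) -> (q1 & (q4 & q1))): β-rule — branch into F (~q2 | q1)  //  T (q1 & (q4 & q1)).
                      branch 1.2.2.1.1.1 (add F (~q2 | q1)):
                        F (~q2 | q1): α-rule — add F ~q2, F q1.
                        × closes — contains both q2 and ~q2.
                      branch 1.2.2.1.1.2 (add T (q1 & (q4 & q1))):
                        T (q1 & (q4 & q1)): α-rule — add T q1, T (q4 & q1).
                        × closes — contains both q1 and ~q1.
                  branch 1.2.2.1.2 (add F (q4 & q1)):
                    T ((~q2 | q1) -> (q1 & (q4 & q1))): β-rule — branch into F (~q2 | q1)  //  T (q1 & (q4 & q1)).
                      branch 1.2.2.1.2.1 (add F (~q2 | q1)):
                        F (~q2 | q1): α-rule — add F ~q2, F q1.
                        × closes — contains both q2 and ~q2.
                      branch 1.2.2.1.2.2 (add T (q1 & (q4 & q1))):
                        T (q1 & (q4 & q1)): α-rule — add T q1, T (q4 & q1).
                        × closes — contains both q1 and ~q1.
              branch 1.2.2.2 (add T q1):
                × closes — contains both q1 and ~q1.
  branch 2 (add T (q3 | q2)):
    T (q1 <-> ((~q2 | q1) -> (q1 & (q4 & q1)))): β-rule — branch into T q1, T ((~q2 | q1) -> (q1 & (q4 & q1)))  //  F q1, F ((~q2 | q1) -> (q1 & (q4 & q1))).
      branch 2.1 (add T q1, T ((~q2 | q1) -> (q1 & (q4 & q1)))):
        T (q3 | q2): β-rule — branch into T q3  //  T q2.
          branch 2.1.1 (add T q3):
            × closes — contains both q3 and ~q3.
          branch 2.1.2 (add T q2):
            × closes — contains both q2 and ~q2.
      branch 2.2 (add F q1, F ((~q2 | q1) -> (q1 & (q4 & q1)))):
        F ((~q2 | q1) -> (q1 & (q4 & q1))): α-rule — add T (~q2 | q1), F (q1 & (q4 & q1)).
        T (q3 | q2): β-rule — branch into T q3  //  T q2.
          branch 2.2.1 (add T q3):
            × closes — contains both q3 and ~q3.
          branch 2.2.2 (add T q2):
            × closes — contains both q2 and ~q2.
All 18 branches close.
Every branch closed; the formula is unsatisfiable.

Unsatisfiable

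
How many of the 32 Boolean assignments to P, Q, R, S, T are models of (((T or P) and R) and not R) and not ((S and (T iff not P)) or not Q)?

0

Initial set: {((((T or P) and R) and not R) and not ((S and (T iff not P)) or not Q))}.
((((T or P) and R) and not R) and not ((S and (T iff not P)) or not Q)): α-rule — add (((T or P) and R) and not R), not ((S and (T iff not P)) or not Q).
(((T or P) and R) and not R): α-rule — add ((T or P) and R), not R.
not ((S and (T iff not P)) or not Q): α-rule — add not (S and (T iff not P)), not not Q.
((T or P) and R): α-rule — add (T or P), R.
× closes — contains both R and not R.
All 1 branch closes.
No open branches: the formula has 0 satisfying assignments.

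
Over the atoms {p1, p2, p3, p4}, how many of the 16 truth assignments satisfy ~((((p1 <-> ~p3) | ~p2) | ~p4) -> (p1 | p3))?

Initial set: {~((((p1 <-> ~p3) | ~p2) | ~p4) -> (p1 | p3))}.
~((((p1 <-> ~p3) | ~p2) | ~p4) -> (p1 | p3)): α-rule — add (((p1 <-> ~p3) | ~p2) | ~p4), ~(p1 | p3).
~(p1 | p3): α-rule — add ~p1, ~p3.
(((p1 <-> ~p3) | ~p2) | ~p4): β-rule — branch into ((p1 <-> ~p3) | ~p2)  //  ~p4.
  branch 1 (add ((p1 <-> ~p3) | ~p2)):
    ((p1 <-> ~p3) | ~p2): β-rule — branch into (p1 <-> ~p3)  //  ~p2.
      branch 1.1 (add (p1 <-> ~p3)):
        (p1 <-> ~p3): β-rule — branch into p1, ~p3  //  ~p1, ~~p3.
          branch 1.1.1 (add p1, ~p3):
            × closes — contains both p1 and ~p1.
          branch 1.1.2 (add ~p1, ~~p3):
            × closes — contains both p3 and ~p3.
      branch 1.2 (add ~p2):
        ○ open, literals {p1=0, p2=0, p3=0}.
  branch 2 (add ~p4):
    ○ open, literals {p1=0, p3=0, p4=0}.
2 branches closed, 2 open.
Each open branch fixes some atoms; the unmentioned ones are free. Counting distinct full assignments: branch {p1=0, p2=0, p3=0} (p4) contributes 2 new; branch {p1=0, p3=0, p4=0} (p2) contributes 1 new. Total: 3.

3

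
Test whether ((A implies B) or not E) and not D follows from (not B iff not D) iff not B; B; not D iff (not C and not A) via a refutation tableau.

Yes

Initial set: {T ((not B iff not D) iff not B); T B; T (not D iff (not C and not A)); F (((A implies B) or not E) and not D)}.
T ((not B iff not D) iff not B): β-rule — branch into T (not B iff not D), T not B  //  F (not B iff not D), F not B.
  branch 1 (add T (not B iff not D), T not B):
    × closes — contains both B and not B.
  branch 2 (add F (not B iff not D), F not B):
    T (not D iff (not C and not A)): β-rule — branch into T not D, T (not C and not A)  //  F not D, F (not C and not A).
      branch 2.1 (add T not D, T (not C and not A)):
        T (not C and not A): α-rule — add T not C, T not A.
        F (((A implies B) or not E) and not D): β-rule — branch into F ((A implies B) or not E)  //  F not D.
          branch 2.1.1 (add F ((A implies B) or not E)):
            F ((A implies B) or not E): α-rule — add F (A implies B), F not E.
            F (A implies B): α-rule — add T A, F B.
            × closes — contains both A and not A.
          branch 2.1.2 (add F not D):
            × closes — contains both D and not D.
      branch 2.2 (add F not D, F (not C and not A)):
        F (((A implies B) or not E) and not D): β-rule — branch into F ((A implies B) or not E)  //  F not D.
          branch 2.2.1 (add F ((A implies B) or not E)):
            F ((A implies B) or not E): α-rule — add F (A implies B), F not E.
            F (A implies B): α-rule — add T A, F B.
            × closes — contains both B and not B.
          branch 2.2.2 (add F not D):
            F (not B iff not D): β-rule — branch into T not B, F not D  //  F not B, T not D.
              branch 2.2.2.1 (add T not B, F not D):
                × closes — contains both B and not B.
              branch 2.2.2.2 (add F not B, T not D):
                × closes — contains both D and not D.
All 6 branches close.
Every branch closed, so the premises entail the conclusion.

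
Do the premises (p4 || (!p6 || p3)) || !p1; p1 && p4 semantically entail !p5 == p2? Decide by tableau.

Initial set: {T ((p4 || (!p6 || p3)) || !p1); T (p1 && p4); F (!p5 == p2)}.
T (p1 && p4): α-rule — add T p1, T p4.
T ((p4 || (!p6 || p3)) || !p1): β-rule — branch into T (p4 || (!p6 || p3))  //  T !p1.
  branch 1 (add T (p4 || (!p6 || p3))):
    F (!p5 == p2): β-rule — branch into T !p5, F p2  //  F !p5, T p2.
      branch 1.1 (add T !p5, F p2):
        T (p4 || (!p6 || p3)): β-rule — branch into T p4  //  T (!p6 || p3).
          branch 1.1.1 (add T p4):
            ○ open, literals {p1=true, p2=false, p4=true, p5=false}.
          branch 1.1.2 (add T (!p6 || p3)):
            T (!p6 || p3): β-rule — branch into T !p6  //  T p3.
              branch 1.1.2.1 (add T !p6):
                ○ open, literals {p1=true, p2=false, p4=true, p5=false, p6=false}.
              branch 1.1.2.2 (add T p3):
                ○ open, literals {p1=true, p2=false, p3=true, p4=true, p5=false}.
      branch 1.2 (add F !p5, T p2):
        T (p4 || (!p6 || p3)): β-rule — branch into T p4  //  T (!p6 || p3).
          branch 1.2.1 (add T p4):
            ○ open, literals {p1=true, p2=true, p4=true, p5=true}.
          branch 1.2.2 (add T (!p6 || p3)):
            T (!p6 || p3): β-rule — branch into T !p6  //  T p3.
              branch 1.2.2.1 (add T !p6):
                ○ open, literals {p1=true, p2=true, p4=true, p5=true, p6=false}.
              branch 1.2.2.2 (add T p3):
                ○ open, literals {p1=true, p2=true, p3=true, p4=true, p5=true}.
  branch 2 (add T !p1):
    × closes — contains both p1 and !p1.
1 branch closed, 6 open.
An open branch gives a countermodel: p1=true, p2=false, p4=true, p5=false (unmentioned atoms arbitrary); the premises hold there but the conclusion fails.

No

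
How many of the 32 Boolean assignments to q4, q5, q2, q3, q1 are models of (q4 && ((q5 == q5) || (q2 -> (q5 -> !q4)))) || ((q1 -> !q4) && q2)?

Initial set: {((q4 && ((q5 == q5) || (q2 -> (q5 -> !q4)))) || ((q1 -> !q4) && q2))}.
((q4 && ((q5 == q5) || (q2 -> (q5 -> !q4)))) || ((q1 -> !q4) && q2)): β-rule — branch into (q4 && ((q5 == q5) || (q2 -> (q5 -> !q4))))  //  ((q1 -> !q4) && q2).
  branch 1 (add (q4 && ((q5 == q5) || (q2 -> (q5 -> !q4))))):
    (q4 && ((q5 == q5) || (q2 -> (q5 -> !q4)))): α-rule — add q4, ((q5 == q5) || (q2 -> (q5 -> !q4))).
    ((q5 == q5) || (q2 -> (q5 -> !q4))): β-rule — branch into (q5 == q5)  //  (q2 -> (q5 -> !q4)).
      branch 1.1 (add (q5 == q5)):
        (q5 == q5): β-rule — branch into q5, q5  //  !q5, !q5.
          branch 1.1.1 (add q5, q5):
            ○ open, literals {q4=1, q5=1}.
          branch 1.1.2 (add !q5, !q5):
            ○ open, literals {q4=1, q5=0}.
      branch 1.2 (add (q2 -> (q5 -> !q4))):
        (q2 -> (q5 -> !q4)): β-rule — branch into !q2  //  (q5 -> !q4).
          branch 1.2.1 (add !q2):
            ○ open, literals {q2=0, q4=1}.
          branch 1.2.2 (add (q5 -> !q4)):
            (q5 -> !q4): β-rule — branch into !q5  //  !q4.
              branch 1.2.2.1 (add !q5):
                ○ open, literals {q4=1, q5=0}.
              branch 1.2.2.2 (add !q4):
                × closes — contains both q4 and !q4.
  branch 2 (add ((q1 -> !q4) && q2)):
    ((q1 -> !q4) && q2): α-rule — add (q1 -> !q4), q2.
    (q1 -> !q4): β-rule — branch into !q1  //  !q4.
      branch 2.1 (add !q1):
        ○ open, literals {q1=0, q2=1}.
      branch 2.2 (add !q4):
        ○ open, literals {q2=1, q4=0}.
1 branch closed, 6 open.
Each open branch fixes some atoms; the unmentioned ones are free. Counting distinct full assignments: branch {q4=1, q5=1} (q2, q3, q1) contributes 8 new; branch {q4=1, q5=0} (q2, q3, q1) contributes 8 new; branch {q2=0, q4=1} (q5, q3, q1) contributes 0 new; branch {q4=1, q5=0} (q2, q3, q1) contributes 0 new; branch {q1=0, q2=1} (q4, q5, q3) contributes 4 new; branch {q2=1, q4=0} (q5, q3, q1) contributes 4 new. Total: 24.

24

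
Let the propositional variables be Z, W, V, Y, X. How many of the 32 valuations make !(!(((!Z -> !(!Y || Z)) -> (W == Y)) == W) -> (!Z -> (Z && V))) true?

4

Initial set: {T !(!(((!Z -> !(!Y || Z)) -> (W == Y)) == W) -> (!Z -> (Z && V)))}.
T !(!(((!Z -> !(!Y || Z)) -> (W == Y)) == W) -> (!Z -> (Z && V))): α-rule — add T !(((!Z -> !(!Y || Z)) -> (W == Y)) == W), F (!Z -> (Z && V)).
F (!Z -> (Z && V)): α-rule — add T !Z, F (Z && V).
T !(((!Z -> !(!Y || Z)) -> (W == Y)) == W): β-rule — branch into T ((!Z -> !(!Y || Z)) -> (W == Y)), F W  //  F ((!Z -> !(!Y || Z)) -> (W == Y)), T W.
  branch 1 (add T ((!Z -> !(!Y || Z)) -> (W == Y)), F W):
    F (Z && V): β-rule — branch into F Z  //  F V.
      branch 1.1 (add F Z):
        T ((!Z -> !(!Y || Z)) -> (W == Y)): β-rule — branch into F (!Z -> !(!Y || Z))  //  T (W == Y).
          branch 1.1.1 (add F (!Z -> !(!Y || Z))):
            F (!Z -> !(!Y || Z)): α-rule — add T !Z, F !(!Y || Z).
            F !(!Y || Z): β-rule — branch into T !Y  //  T Z.
              branch 1.1.1.1 (add T !Y):
                ○ open, literals {W=false, Y=false, Z=false}.
              branch 1.1.1.2 (add T Z):
                × closes — contains both Z and !Z.
          branch 1.1.2 (add T (W == Y)):
            T (W == Y): β-rule — branch into T W, T Y  //  F W, F Y.
              branch 1.1.2.1 (add T W, T Y):
                × closes — contains both W and !W.
              branch 1.1.2.2 (add F W, F Y):
                ○ open, literals {W=false, Y=false, Z=false}.
      branch 1.2 (add F V):
        T ((!Z -> !(!Y || Z)) -> (W == Y)): β-rule — branch into F (!Z -> !(!Y || Z))  //  T (W == Y).
          branch 1.2.1 (add F (!Z -> !(!Y || Z))):
            F (!Z -> !(!Y || Z)): α-rule — add T !Z, F !(!Y || Z).
            F !(!Y || Z): β-rule — branch into T !Y  //  T Z.
              branch 1.2.1.1 (add T !Y):
                ○ open, literals {V=false, W=false, Y=false, Z=false}.
              branch 1.2.1.2 (add T Z):
                × closes — contains both Z and !Z.
          branch 1.2.2 (add T (W == Y)):
            T (W == Y): β-rule — branch into T W, T Y  //  F W, F Y.
              branch 1.2.2.1 (add T W, T Y):
                × closes — contains both W and !W.
              branch 1.2.2.2 (add F W, F Y):
                ○ open, literals {V=false, W=false, Y=false, Z=false}.
  branch 2 (add F ((!Z -> !(!Y || Z)) -> (W == Y)), T W):
    F ((!Z -> !(!Y || Z)) -> (W == Y)): α-rule — add T (!Z -> !(!Y || Z)), F (W == Y).
    F (Z && V): β-rule — branch into F Z  //  F V.
      branch 2.1 (add F Z):
        T (!Z -> !(!Y || Z)): β-rule — branch into F !Z  //  T !(!Y || Z).
          branch 2.1.1 (add F !Z):
            × closes — contains both Z and !Z.
          branch 2.1.2 (add T !(!Y || Z)):
            T !(!Y || Z): α-rule — add F !Y, F Z.
            F (W == Y): β-rule — branch into T W, F Y  //  F W, T Y.
              branch 2.1.2.1 (add T W, F Y):
                × closes — contains both Y and !Y.
              branch 2.1.2.2 (add F W, T Y):
                × closes — contains both W and !W.
      branch 2.2 (add F V):
        T (!Z -> !(!Y || Z)): β-rule — branch into F !Z  //  T !(!Y || Z).
          branch 2.2.1 (add F !Z):
            × closes — contains both Z and !Z.
          branch 2.2.2 (add T !(!Y || Z)):
            T !(!Y || Z): α-rule — add F !Y, F Z.
            F (W == Y): β-rule — branch into T W, F Y  //  F W, T Y.
              branch 2.2.2.1 (add T W, F Y):
                × closes — contains both Y and !Y.
              branch 2.2.2.2 (add F W, T Y):
                × closes — contains both W and !W.
10 branches closed, 4 open.
Each open branch fixes some atoms; the unmentioned ones are free. Counting distinct full assignments: branch {W=false, Y=false, Z=false} (V, X) contributes 4 new; branch {W=false, Y=false, Z=false} (V, X) contributes 0 new; branch {V=false, W=false, Y=false, Z=false} (X) contributes 0 new; branch {V=false, W=false, Y=false, Z=false} (X) contributes 0 new. Total: 4.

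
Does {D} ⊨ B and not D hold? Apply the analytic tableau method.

Initial set: {D; not (B and not D)}.
not (B and not D): β-rule — branch into not B  //  not not D.
  branch 1 (add not B):
    ○ open, literals {B=false, D=true}.
  branch 2 (add not not D):
    ○ open, literals {D=true}.
0 branches closed, 2 open.
An open branch gives a countermodel: B=false, D=true (unmentioned atoms arbitrary); the premises hold there but the conclusion fails.

No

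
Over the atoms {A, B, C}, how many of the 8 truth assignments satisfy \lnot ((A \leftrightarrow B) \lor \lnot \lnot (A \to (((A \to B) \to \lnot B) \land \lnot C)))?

1

Initial set: {\lnot ((A \leftrightarrow B) \lor \lnot \lnot (A \to (((A \to B) \to \lnot B) \land \lnot C)))}.
\lnot ((A \leftrightarrow B) \lor \lnot \lnot (A \to (((A \to B) \to \lnot B) \land \lnot C))): α-rule — add \lnot (A \leftrightarrow B), \lnot \lnot \lnot (A \to (((A \to B) \to \lnot B) \land \lnot C)).
\lnot \lnot \lnot (A \to (((A \to B) \to \lnot B) \land \lnot C)): drop double negation, giving \lnot (A \to (((A \to B) \to \lnot B) \land \lnot C)).
\lnot (A \to (((A \to B) \to \lnot B) \land \lnot C)): α-rule — add A, \lnot (((A \to B) \to \lnot B) \land \lnot C).
\lnot (A \leftrightarrow B): β-rule — branch into A, \lnot B  //  \lnot A, B.
  branch 1 (add A, \lnot B):
    \lnot (((A \to B) \to \lnot B) \land \lnot C): β-rule — branch into \lnot ((A \to B) \to \lnot B)  //  \lnot \lnot C.
      branch 1.1 (add \lnot ((A \to B) \to \lnot B)):
        \lnot ((A \to B) \to \lnot B): α-rule — add (A \to B), \lnot \lnot B.
        × closes — contains both B and \lnot B.
      branch 1.2 (add \lnot \lnot C):
        ○ open, literals {A=1, B=0, C=1}.
  branch 2 (add \lnot A, B):
    × closes — contains both A and \lnot A.
2 branches closed, 1 open.
Each open branch fixes some atoms; the unmentioned ones are free. Counting distinct full assignments: branch {A=1, B=0, C=1} (none free) contributes 1 new. Total: 1.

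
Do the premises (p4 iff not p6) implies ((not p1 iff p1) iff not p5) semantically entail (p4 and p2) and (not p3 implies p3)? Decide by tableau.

No

Initial set: {((p4 iff not p6) implies ((not p1 iff p1) iff not p5)); not ((p4 and p2) and (not p3 implies p3))}.
((p4 iff not p6) implies ((not p1 iff p1) iff not p5)): β-rule — branch into not (p4 iff not p6)  //  ((not p1 iff p1) iff not p5).
  branch 1 (add not (p4 iff not p6)):
    not ((p4 and p2) and (not p3 implies p3)): β-rule — branch into not (p4 and p2)  //  not (not p3 implies p3).
      branch 1.1 (add not (p4 and p2)):
        not (p4 iff not p6): β-rule — branch into p4, not not p6  //  not p4, not p6.
          branch 1.1.1 (add p4, not not p6):
            not (p4 and p2): β-rule — branch into not p4  //  not p2.
              branch 1.1.1.1 (add not p4):
                × closes — contains both p4 and not p4.
              branch 1.1.1.2 (add not p2):
                ○ open, literals {p2=0, p4=1, p6=1}.
          branch 1.1.2 (add not p4, not p6):
            not (p4 and p2): β-rule — branch into not p4  //  not p2.
              branch 1.1.2.1 (add not p4):
                ○ open, literals {p4=0, p6=0}.
              branch 1.1.2.2 (add not p2):
                ○ open, literals {p2=0, p4=0, p6=0}.
      branch 1.2 (add not (not p3 implies p3)):
        not (not p3 implies p3): α-rule — add not p3, not p3.
        not (p4 iff not p6): β-rule — branch into p4, not not p6  //  not p4, not p6.
          branch 1.2.1 (add p4, not not p6):
            ○ open, literals {p3=0, p4=1, p6=1}.
          branch 1.2.2 (add not p4, not p6):
            ○ open, literals {p3=0, p4=0, p6=0}.
  branch 2 (add ((not p1 iff p1) iff not p5)):
    not ((p4 and p2) and (not p3 implies p3)): β-rule — branch into not (p4 and p2)  //  not (not p3 implies p3).
      branch 2.1 (add not (p4 and p2)):
        ((not p1 iff p1) iff not p5): β-rule — branch into (not p1 iff p1), not p5  //  not (not p1 iff p1), not not p5.
          branch 2.1.1 (add (not p1 iff p1), not p5):
            not (p4 and p2): β-rule — branch into not p4  //  not p2.
              branch 2.1.1.1 (add not p4):
                (not p1 iff p1): β-rule — branch into not p1, p1  //  not not p1, not p1.
                  branch 2.1.1.1.1 (add not p1, p1):
                    × closes — contains both p1 and not p1.
                  branch 2.1.1.1.2 (add not not p1, not p1):
                    × closes — contains both p1 and not p1.
              branch 2.1.1.2 (add not p2):
                (not p1 iff p1): β-rule — branch into not p1, p1  //  not not p1, not p1.
                  branch 2.1.1.2.1 (add not p1, p1):
                    × closes — contains both p1 and not p1.
                  branch 2.1.1.2.2 (add not not p1, not p1):
                    × closes — contains both p1 and not p1.
          branch 2.1.2 (add not (not p1 iff p1), not not p5):
            not (p4 and p2): β-rule — branch into not p4  //  not p2.
              branch 2.1.2.1 (add not p4):
                not (not p1 iff p1): β-rule — branch into not p1, not p1  //  not not p1, p1.
                  branch 2.1.2.1.1 (add not p1, not p1):
                    ○ open, literals {p1=0, p4=0, p5=1}.
                  branch 2.1.2.1.2 (add not not p1, p1):
                    ○ open, literals {p1=1, p4=0, p5=1}.
              branch 2.1.2.2 (add not p2):
                not (not p1 iff p1): β-rule — branch into not p1, not p1  //  not not p1, p1.
                  branch 2.1.2.2.1 (add not p1, not p1):
                    ○ open, literals {p1=0, p2=0, p5=1}.
                  branch 2.1.2.2.2 (add not not p1, p1):
                    ○ open, literals {p1=1, p2=0, p5=1}.
      branch 2.2 (add not (not p3 implies p3)):
        not (not p3 implies p3): α-rule — add not p3, not p3.
        ((not p1 iff p1) iff not p5): β-rule — branch into (not p1 iff p1), not p5  //  not (not p1 iff p1), not not p5.
          branch 2.2.1 (add (not p1 iff p1), not p5):
            (not p1 iff p1): β-rule — branch into not p1, p1  //  not not p1, not p1.
              branch 2.2.1.1 (add not p1, p1):
                × closes — contains both p1 and not p1.
              branch 2.2.1.2 (add not not p1, not p1):
                × closes — contains both p1 and not p1.
          branch 2.2.2 (add not (not p1 iff p1), not not p5):
            not (not p1 iff p1): β-rule — branch into not p1, not p1  //  not not p1, p1.
              branch 2.2.2.1 (add not p1, not p1):
                ○ open, literals {p1=0, p3=0, p5=1}.
              branch 2.2.2.2 (add not not p1, p1):
                ○ open, literals {p1=1, p3=0, p5=1}.
7 branches closed, 11 open.
An open branch gives a countermodel: p2=0, p4=1, p6=1 (unmentioned atoms arbitrary); the premises hold there but the conclusion fails.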